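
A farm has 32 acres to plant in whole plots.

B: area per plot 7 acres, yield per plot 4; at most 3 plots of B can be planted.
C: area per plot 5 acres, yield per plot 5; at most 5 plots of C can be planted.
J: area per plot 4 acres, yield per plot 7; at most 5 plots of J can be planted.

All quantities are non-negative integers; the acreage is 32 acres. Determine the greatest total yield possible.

45

This is a bounded integer knapsack.
2×C and 5×J: area 30 ≤ 32, yield 2·5 + 5·7 = 45.
1×B, 1×C, and 5×J: area 32 ≤ 32, yield 1·4 + 1·5 + 5·7 = 44.
Best is 45.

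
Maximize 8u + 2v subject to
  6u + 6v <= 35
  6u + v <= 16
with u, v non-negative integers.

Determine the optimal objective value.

22

(u,v)=(2,3): 6·2+6·3=30≤35, 6·2+1·3=15≤16, objective 22.
(u,v)=(2,2): 6·2+6·2=24≤35, 6·2+1·2=14≤16, objective 20.
(u,v)=(1,4): 6·1+6·4=30≤35, 6·1+1·4=10≤16, objective 16.
Maximum is 22 at (u,v)=(2,3).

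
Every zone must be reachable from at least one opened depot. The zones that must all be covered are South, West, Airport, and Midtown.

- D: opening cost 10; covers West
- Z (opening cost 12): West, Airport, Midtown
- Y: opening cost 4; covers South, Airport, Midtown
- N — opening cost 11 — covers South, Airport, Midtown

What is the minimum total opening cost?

14

This is an integer covering problem.
Choose D and Y: together they cover South, West, Airport, Midtown — every zone.
Total opening cost: 10 + 4 = 14.
No cover costs less than 14.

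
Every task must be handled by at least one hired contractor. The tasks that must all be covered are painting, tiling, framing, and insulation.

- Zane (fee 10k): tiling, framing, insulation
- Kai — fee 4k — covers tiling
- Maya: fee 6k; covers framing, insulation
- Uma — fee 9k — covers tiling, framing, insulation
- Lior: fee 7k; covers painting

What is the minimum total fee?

16

The greedy cost-per-new-task heuristic would pick Maya, Kai, and Lior for 17, but a cheaper cover exists.
Choose Uma and Lior: together they cover painting, tiling, framing, insulation — every task.
Total fee: 9 + 7 = 16.
No cover costs less than 16.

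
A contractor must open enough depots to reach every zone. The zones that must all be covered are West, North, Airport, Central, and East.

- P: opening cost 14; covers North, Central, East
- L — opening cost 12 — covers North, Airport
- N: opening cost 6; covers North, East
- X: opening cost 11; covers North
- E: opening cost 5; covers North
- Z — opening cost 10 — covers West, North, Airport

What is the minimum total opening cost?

24

This is a weighted set-cover instance.
The greedy cost-per-new-zone heuristic would pick N, Z, and P for 30, but a cheaper cover exists.
Choose P and Z: together they cover West, North, Airport, Central, East — every zone.
Total opening cost: 14 + 10 = 24.
No cover costs less than 24.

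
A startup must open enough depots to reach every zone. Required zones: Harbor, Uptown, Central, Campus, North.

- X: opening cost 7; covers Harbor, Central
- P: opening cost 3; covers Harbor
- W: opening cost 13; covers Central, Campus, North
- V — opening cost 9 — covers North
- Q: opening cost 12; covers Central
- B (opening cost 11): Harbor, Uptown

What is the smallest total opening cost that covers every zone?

24

This is an integer covering problem.
The greedy cost-per-new-zone heuristic would pick P, W, and B for 27, but a cheaper cover exists.
Choose W and B: together they cover Harbor, Uptown, Central, Campus, North — every zone.
Total opening cost: 13 + 11 = 24.
No cover costs less than 24.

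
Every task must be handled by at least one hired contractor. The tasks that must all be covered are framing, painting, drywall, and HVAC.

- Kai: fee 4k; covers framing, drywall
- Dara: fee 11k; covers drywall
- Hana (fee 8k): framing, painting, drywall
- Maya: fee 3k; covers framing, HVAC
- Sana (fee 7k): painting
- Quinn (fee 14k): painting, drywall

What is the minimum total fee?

This is a weighted set-cover instance.
The greedy cost-per-new-task heuristic would pick Maya, Kai, and Sana for 14, but a cheaper cover exists.
Choose Hana and Maya: together they cover framing, painting, drywall, HVAC — every task.
Total fee: 8 + 3 = 11.
No cover costs less than 11.

11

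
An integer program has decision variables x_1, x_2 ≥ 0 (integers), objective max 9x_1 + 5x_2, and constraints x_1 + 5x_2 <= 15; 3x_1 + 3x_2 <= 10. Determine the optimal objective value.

(x_1,x_2)=(3,0): 1·3+5·0=3≤15, 3·3+3·0=9≤10, objective 27.
(x_1,x_2)=(2,1): 1·2+5·1=7≤15, 3·2+3·1=9≤10, objective 23.
(x_1,x_2)=(2,0): 1·2+5·0=2≤15, 3·2+3·0=6≤10, objective 18.
No feasible integer point exceeds 27.

27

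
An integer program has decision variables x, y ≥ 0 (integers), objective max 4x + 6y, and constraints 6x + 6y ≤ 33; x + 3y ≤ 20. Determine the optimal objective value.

Relaxing integrality, the LP optimum is 33.00 at (x,y) = (0, 5.5), which is not an integer point.
(x,y)=(0,5): 6·0+6·5=30≤33, 1·0+3·5=15≤20, objective 30.
(x,y)=(1,4): 6·1+6·4=30≤33, 1·1+3·4=13≤20, objective 28.
(x,y)=(0,4): 6·0+6·4=24≤33, 1·0+3·4=12≤20, objective 24.
The best lattice point is (0,5), giving 30.

30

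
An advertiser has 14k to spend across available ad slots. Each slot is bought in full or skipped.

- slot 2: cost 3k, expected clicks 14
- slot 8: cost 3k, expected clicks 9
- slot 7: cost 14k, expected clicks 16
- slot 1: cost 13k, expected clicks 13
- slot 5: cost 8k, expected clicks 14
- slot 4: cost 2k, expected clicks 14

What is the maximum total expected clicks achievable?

42

This is an integer program with binary decision variables.
Allowing fractional choices, the relaxed optimum would be about 47.5, but ad slots are indivisible.
slot 2 + slot 8 + slot 4: cost 3 + 3 + 2 = 8 ≤ 14, expected clicks 14 + 9 + 14 = 37.
slot 2 + slot 5 + slot 4: cost 3 + 8 + 2 = 13 ≤ 14, expected clicks 14 + 14 + 14 = 42.
Best is slot 2, slot 5, and slot 4 with total expected clicks 42.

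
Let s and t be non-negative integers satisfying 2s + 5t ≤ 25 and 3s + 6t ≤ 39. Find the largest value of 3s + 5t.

36

The continuous relaxation peaks at (12.5, 0) with value 37.50; rounding to a feasible lattice point costs some objective.
(s,t)=(12,0): 2·12+5·0=24≤25, 3·12+6·0=36≤39, objective 36.
(s,t)=(11,0): 2·11+5·0=22≤25, 3·11+6·0=33≤39, objective 33.
Maximum is 36 at (s,t)=(12,0).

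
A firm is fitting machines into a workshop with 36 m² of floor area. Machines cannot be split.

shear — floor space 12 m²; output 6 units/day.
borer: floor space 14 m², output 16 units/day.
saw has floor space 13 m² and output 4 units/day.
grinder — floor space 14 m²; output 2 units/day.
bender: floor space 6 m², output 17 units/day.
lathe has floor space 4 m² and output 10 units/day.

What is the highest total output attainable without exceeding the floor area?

49

shear + borer + bender + lathe: floor space 12 + 14 + 6 + 4 = 36 ≤ 36, output 6 + 16 + 17 + 10 = 49.
borer + bender + lathe: floor space 14 + 6 + 4 = 24 ≤ 36, output 16 + 17 + 10 = 43.
Best is shear, borer, bender, and lathe with total output 49.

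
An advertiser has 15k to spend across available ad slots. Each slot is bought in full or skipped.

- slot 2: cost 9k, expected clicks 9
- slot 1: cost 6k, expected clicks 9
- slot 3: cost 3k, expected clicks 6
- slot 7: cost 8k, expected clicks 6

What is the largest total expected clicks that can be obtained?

18

Treat it as a binary knapsack problem.
slot 2 + slot 3: cost 9 + 3 = 12 ≤ 15, expected clicks 9 + 6 = 15.
slot 2 + slot 1: cost 9 + 6 = 15 ≤ 15, expected clicks 9 + 9 = 18.
slot 1 + slot 3: cost 6 + 3 = 9 ≤ 15, expected clicks 9 + 6 = 15.
Best is slot 2 and slot 1 with total expected clicks 18.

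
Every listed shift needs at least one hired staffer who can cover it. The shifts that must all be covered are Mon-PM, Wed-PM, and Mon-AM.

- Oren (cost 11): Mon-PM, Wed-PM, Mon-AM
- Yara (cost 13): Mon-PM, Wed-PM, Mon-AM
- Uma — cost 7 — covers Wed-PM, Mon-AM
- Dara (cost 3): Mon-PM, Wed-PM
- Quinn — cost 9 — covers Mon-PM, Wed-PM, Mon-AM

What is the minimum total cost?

The greedy cost-per-new-shift heuristic would pick Dara and Uma for 10, but a cheaper cover exists.
Quinn alone covers Mon-PM, Wed-PM, Mon-AM — every shift.
Total cost: 9.
No cover costs less than 9.

9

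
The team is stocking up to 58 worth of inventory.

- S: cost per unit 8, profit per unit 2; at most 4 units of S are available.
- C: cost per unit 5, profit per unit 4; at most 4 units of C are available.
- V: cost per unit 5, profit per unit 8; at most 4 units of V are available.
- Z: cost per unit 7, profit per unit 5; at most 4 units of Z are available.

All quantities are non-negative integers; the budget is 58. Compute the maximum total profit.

60

Take 2×C, 4×V, and 4×Z: cost 58 ≤ 58, profit 2·4 + 4·8 + 4·5 = 60.
V has the best ratio (8/5) and is taken to its limit of 4; remaining capacity is filled optimally with the others.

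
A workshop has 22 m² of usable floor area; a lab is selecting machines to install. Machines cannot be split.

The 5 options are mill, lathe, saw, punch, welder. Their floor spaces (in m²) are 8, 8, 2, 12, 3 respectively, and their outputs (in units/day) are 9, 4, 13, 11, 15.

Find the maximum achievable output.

This is an integer program with binary decision variables.
Allowing fractional choices, the relaxed optimum would be about 45.2, but machines are indivisible.
saw + punch + welder: floor space 2 + 12 + 3 = 17 ≤ 22, output 13 + 11 + 15 = 39.
mill + lathe + saw + welder: floor space 8 + 8 + 2 + 3 = 21 ≤ 22, output 9 + 4 + 13 + 15 = 41.
Best is mill, lathe, saw, and welder with total output 41.

41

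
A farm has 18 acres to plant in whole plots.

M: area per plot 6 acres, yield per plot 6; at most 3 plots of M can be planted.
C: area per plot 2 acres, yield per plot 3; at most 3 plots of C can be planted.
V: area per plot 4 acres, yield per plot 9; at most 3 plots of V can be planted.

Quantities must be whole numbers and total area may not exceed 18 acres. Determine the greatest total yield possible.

V has the best ratio (9/4); taking only V gives at most 3×9 = 27 (stopped by the supply cap of 3).
Mixing does better — 3×C and 3×V: area 18 ≤ 18, yield 3·3 + 3·9 = 36.

36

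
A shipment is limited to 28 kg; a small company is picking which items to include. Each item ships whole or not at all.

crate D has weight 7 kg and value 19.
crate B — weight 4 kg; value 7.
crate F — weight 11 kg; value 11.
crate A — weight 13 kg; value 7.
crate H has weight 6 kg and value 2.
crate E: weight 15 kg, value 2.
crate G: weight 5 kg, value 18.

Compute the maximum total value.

Treat it as a binary knapsack problem.
Allowing fractional choices, the relaxed optimum would be about 55.5, but items are indivisible.
crate D + crate B + crate F + crate G: weight 7 + 4 + 11 + 5 = 27 ≤ 28, value 19 + 7 + 11 + 18 = 55.
crate D + crate F + crate G: weight 7 + 11 + 5 = 23 ≤ 28, value 19 + 11 + 18 = 48.
crate D + crate B + crate H + crate G: weight 7 + 4 + 6 + 5 = 22 ≤ 28, value 19 + 7 + 2 + 18 = 46.
Best is crate D, crate B, crate F, and crate G with total value 55.

55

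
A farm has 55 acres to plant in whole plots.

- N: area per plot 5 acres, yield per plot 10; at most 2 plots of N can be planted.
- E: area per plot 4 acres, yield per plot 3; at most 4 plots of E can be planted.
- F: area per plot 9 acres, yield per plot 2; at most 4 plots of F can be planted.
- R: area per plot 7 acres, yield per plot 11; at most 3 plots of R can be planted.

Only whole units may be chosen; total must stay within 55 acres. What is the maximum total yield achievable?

This is a bounded integer knapsack.
N has the best ratio (10/5); taking only N gives at most 2×10 = 20 (stopped by the supply cap of 2).
Mixing does better — 2×N, 4×E, and 3×R: area 47 ≤ 55, yield 2·10 + 4·3 + 3·11 = 65.

65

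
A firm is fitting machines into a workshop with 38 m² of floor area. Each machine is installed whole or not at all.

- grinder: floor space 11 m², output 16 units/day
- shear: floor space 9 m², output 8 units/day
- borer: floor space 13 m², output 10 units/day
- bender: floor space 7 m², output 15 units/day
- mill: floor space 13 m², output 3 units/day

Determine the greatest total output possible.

Allowing fractional choices, the relaxed optimum would be about 47.5, but machines are indivisible.
grinder + borer + bender: floor space 11 + 13 + 7 = 31 ≤ 38, output 16 + 10 + 15 = 41.
grinder + shear + bender: floor space 11 + 9 + 7 = 27 ≤ 38, output 16 + 8 + 15 = 39.
grinder + bender + mill: floor space 11 + 7 + 13 = 31 ≤ 38, output 16 + 15 + 3 = 34.
Best is grinder, borer, and bender with total output 41.

41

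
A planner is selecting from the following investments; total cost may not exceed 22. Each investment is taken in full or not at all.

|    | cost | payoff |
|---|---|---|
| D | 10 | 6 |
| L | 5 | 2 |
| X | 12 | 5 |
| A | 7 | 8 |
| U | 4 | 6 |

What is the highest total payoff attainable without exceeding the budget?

20

Treat it as a binary knapsack problem.
Allowing fractional choices, the relaxed optimum would be about 20.4, but investments are indivisible.
D + L + A: cost 10 + 5 + 7 = 22 ≤ 22, payoff 6 + 2 + 8 = 16.
L + A + U: cost 5 + 7 + 4 = 16 ≤ 22, payoff 2 + 8 + 6 = 16.
D + A + U: cost 10 + 7 + 4 = 21 ≤ 22, payoff 6 + 8 + 6 = 20.
Best is D, A, and U with total payoff 20.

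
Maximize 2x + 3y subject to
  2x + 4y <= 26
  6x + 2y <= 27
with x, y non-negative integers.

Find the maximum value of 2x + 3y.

20

(x,y)=(1,6): 2·1+4·6=26≤26, 6·1+2·6=18≤27, objective 20.
(x,y)=(2,5): 2·2+4·5=24≤26, 6·2+2·5=22≤27, objective 19.
(x,y)=(3,4): 2·3+4·4=22≤26, 6·3+2·4=26≤27, objective 18.
The best lattice point is (1,6), giving 20.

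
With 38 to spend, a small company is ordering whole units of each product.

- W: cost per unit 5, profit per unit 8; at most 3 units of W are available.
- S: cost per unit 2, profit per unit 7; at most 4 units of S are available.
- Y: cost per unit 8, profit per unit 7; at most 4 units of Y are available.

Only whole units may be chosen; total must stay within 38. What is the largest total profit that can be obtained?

3×W, 3×S, and 2×Y: cost 37 ≤ 38, profit 3·8 + 3·7 + 2·7 = 59.
3×W, 4×S, and 1×Y: cost 31 ≤ 38, profit 3·8 + 4·7 + 1·7 = 59.
Best is 59.

59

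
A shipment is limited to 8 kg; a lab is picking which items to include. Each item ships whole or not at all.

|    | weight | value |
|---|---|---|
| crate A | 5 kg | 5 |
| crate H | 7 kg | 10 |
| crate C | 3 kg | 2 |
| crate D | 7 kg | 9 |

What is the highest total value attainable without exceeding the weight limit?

10

crate H: weight 7 ≤ 8, value 10.
crate D: weight 7 ≤ 8, value 9.
crate A + crate C: weight 5 + 3 = 8 ≤ 8, value 5 + 2 = 7.
Best is crate H with total value 10.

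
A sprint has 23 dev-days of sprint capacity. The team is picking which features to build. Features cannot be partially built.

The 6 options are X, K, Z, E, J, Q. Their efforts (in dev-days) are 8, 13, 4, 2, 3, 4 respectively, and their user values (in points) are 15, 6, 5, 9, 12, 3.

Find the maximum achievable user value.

44

Allowing fractional choices, the relaxed optimum would be about 44.9, but features are indivisible.
X + Z + E + J: effort 8 + 4 + 2 + 3 = 17 ≤ 23, user value 15 + 5 + 9 + 12 = 41.
X + Z + E + J + Q: effort 8 + 4 + 2 + 3 + 4 = 21 ≤ 23, user value 15 + 5 + 9 + 12 + 3 = 44.
X + E + J + Q: effort 8 + 2 + 3 + 4 = 17 ≤ 23, user value 15 + 9 + 12 + 3 = 39.
Best is X, Z, E, J, and Q with total user value 44.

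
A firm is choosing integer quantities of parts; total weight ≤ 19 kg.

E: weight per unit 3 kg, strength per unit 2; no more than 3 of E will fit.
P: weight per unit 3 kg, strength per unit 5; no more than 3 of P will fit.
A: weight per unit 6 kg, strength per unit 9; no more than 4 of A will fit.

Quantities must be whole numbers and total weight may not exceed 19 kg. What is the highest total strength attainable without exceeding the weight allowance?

This is a bounded integer knapsack.
3×A: weight 18 ≤ 19, strength 3·9 = 27.
2×P and 2×A: weight 18 ≤ 19, strength 2·5 + 2·9 = 28.
Best is 28.

28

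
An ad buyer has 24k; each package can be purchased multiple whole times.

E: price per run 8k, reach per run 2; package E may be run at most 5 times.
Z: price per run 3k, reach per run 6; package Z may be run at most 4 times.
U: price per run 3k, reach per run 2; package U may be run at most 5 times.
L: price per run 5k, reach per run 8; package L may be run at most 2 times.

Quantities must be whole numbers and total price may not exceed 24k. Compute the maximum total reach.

40

Take 4×Z and 2×L: price 22 ≤ 24, reach 4·6 + 2·8 = 40.
Z has the best ratio (6/3) and is taken to its limit of 4; remaining capacity is filled optimally with the others.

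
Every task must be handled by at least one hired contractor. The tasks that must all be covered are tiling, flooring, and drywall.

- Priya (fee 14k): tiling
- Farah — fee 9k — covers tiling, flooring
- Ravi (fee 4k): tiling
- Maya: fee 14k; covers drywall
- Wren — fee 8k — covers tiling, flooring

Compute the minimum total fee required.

Choose Maya and Wren: together they cover tiling, flooring, drywall — every task.
Total fee: 14 + 8 = 22.

22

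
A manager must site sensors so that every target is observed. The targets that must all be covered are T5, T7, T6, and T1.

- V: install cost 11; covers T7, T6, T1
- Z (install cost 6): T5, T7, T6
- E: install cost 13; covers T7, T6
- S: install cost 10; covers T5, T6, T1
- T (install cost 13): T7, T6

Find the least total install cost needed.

Choose Z and S: together they cover T5, T7, T6, T1 — every target.
Total install cost: 6 + 10 = 16.

16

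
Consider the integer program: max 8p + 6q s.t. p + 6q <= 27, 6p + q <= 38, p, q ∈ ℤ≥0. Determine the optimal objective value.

The continuous relaxation peaks at (5.74, 3.54) with value 67.20; rounding to a feasible lattice point costs some objective.
(p,q)=(6,2): 1·6+6·2=18≤27, 6·6+1·2=38≤38, objective 60.
(p,q)=(5,3): 1·5+6·3=23≤27, 6·5+1·3=33≤38, objective 58.
(p,q)=(6,1): 1·6+6·1=12≤27, 6·6+1·1=37≤38, objective 54.
(p,q)=(5,2): 1·5+6·2=17≤27, 6·5+1·2=32≤38, objective 52.
No feasible integer point exceeds 60.

60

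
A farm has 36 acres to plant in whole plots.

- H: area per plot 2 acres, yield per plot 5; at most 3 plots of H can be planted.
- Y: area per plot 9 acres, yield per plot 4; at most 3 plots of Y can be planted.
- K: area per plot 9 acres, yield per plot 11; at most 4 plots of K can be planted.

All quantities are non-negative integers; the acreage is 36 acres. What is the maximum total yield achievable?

48

Take 3×H and 3×K: area 33 ≤ 36, yield 3·5 + 3·11 = 48.
H has the best ratio (5/2) and is taken to its limit of 3; remaining capacity is filled optimally with the others.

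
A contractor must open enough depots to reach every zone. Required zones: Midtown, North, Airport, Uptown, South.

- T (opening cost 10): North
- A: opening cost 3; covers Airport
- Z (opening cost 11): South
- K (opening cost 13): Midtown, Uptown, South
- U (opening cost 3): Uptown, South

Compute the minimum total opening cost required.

This is an integer covering problem.
The greedy cost-per-new-zone heuristic would pick U, A, T, and K for 29, but a cheaper cover exists.
Choose T, A, and K: together they cover Midtown, North, Airport, Uptown, South — every zone.
Total opening cost: 10 + 3 + 13 = 26.
No cover costs less than 26.

26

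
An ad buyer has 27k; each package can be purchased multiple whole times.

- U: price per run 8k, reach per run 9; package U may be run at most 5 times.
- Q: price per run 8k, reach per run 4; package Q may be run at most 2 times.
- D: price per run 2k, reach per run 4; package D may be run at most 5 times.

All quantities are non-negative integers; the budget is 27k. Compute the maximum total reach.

Take 2×U and 5×D: price 26 ≤ 27, reach 2·9 + 5·4 = 38.
D has the best ratio (4/2) and is taken to its limit of 5; remaining capacity is filled optimally with the others.

38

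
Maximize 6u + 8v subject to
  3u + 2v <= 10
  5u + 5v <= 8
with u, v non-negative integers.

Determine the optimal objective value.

8

Relaxing integrality, the LP optimum is 12.80 at (u,v) = (0, 1.6), which is not an integer point.
(u,v)=(0,1): 3·0+2·1=2≤10, 5·0+5·1=5≤8, objective 8.
(u,v)=(1,0): 3·1+2·0=3≤10, 5·1+5·0=5≤8, objective 6.
(u,v)=(0,0): 3·0+2·0=0≤10, 5·0+5·0=0≤8, objective 0.
No feasible integer point exceeds 8.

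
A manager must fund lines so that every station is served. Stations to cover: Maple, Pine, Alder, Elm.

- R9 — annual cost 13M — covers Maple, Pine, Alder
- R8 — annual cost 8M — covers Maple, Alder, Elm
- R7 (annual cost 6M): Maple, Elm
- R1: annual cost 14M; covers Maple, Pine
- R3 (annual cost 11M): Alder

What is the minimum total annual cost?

19

The greedy cost-per-new-station heuristic would pick R8 and R9 for 21, but a cheaper cover exists.
Choose R9 and R7: together they cover Maple, Pine, Alder, Elm — every station.
Total annual cost: 13 + 6 = 19.
No cover costs less than 19.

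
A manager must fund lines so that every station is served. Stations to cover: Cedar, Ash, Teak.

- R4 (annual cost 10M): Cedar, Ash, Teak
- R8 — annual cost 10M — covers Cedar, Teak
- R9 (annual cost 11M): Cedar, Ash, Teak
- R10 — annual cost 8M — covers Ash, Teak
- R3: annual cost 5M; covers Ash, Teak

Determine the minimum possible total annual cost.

This is an integer covering problem.
The greedy cost-per-new-station heuristic would pick R3 and R4 for 15, but a cheaper cover exists.
R4 alone covers Cedar, Ash, Teak — every station.
Total annual cost: 10.
No cover costs less than 10.

10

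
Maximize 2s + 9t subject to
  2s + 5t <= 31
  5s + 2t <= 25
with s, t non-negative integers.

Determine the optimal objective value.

The continuous relaxation peaks at (0, 6.2) with value 55.80; rounding to a feasible lattice point costs some objective.
(s,t)=(0,6): 2·0+5·6=30≤31, 5·0+2·6=12≤25, objective 54.
(s,t)=(1,5): 2·1+5·5=27≤31, 5·1+2·5=15≤25, objective 47.
(s,t)=(0,5): 2·0+5·5=25≤31, 5·0+2·5=10≤25, objective 45.
Maximum is 54 at (s,t)=(0,6).

54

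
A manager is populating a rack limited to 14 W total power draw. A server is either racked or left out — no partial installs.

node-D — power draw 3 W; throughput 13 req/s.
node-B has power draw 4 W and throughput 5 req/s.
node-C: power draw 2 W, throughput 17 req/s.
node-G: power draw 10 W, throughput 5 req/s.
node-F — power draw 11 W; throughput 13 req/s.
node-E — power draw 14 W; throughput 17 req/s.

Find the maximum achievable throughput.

Allowing fractional choices, the relaxed optimum would be about 41.1, but servers are indivisible.
node-D + node-B + node-C: power draw 3 + 4 + 2 = 9 ≤ 14, throughput 13 + 5 + 17 = 35.
node-D + node-C: power draw 3 + 2 = 5 ≤ 14, throughput 13 + 17 = 30.
Best is node-D, node-B, and node-C with total throughput 35.

35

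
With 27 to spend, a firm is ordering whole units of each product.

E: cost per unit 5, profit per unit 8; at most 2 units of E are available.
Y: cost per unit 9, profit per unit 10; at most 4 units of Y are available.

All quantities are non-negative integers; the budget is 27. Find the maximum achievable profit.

30

E has the best ratio (8/5); taking only E gives at most 2×8 = 16 (stopped by the supply cap of 2).
Mixing does better — 3×Y: cost 27 ≤ 27, profit 3·10 = 30.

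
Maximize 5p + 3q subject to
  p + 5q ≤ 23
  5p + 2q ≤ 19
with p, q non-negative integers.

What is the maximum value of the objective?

(p,q)=(2,4): 1·2+5·4=22≤23, 5·2+2·4=18≤19, objective 22.
(p,q)=(2,3): 1·2+5·3=17≤23, 5·2+2·3=16≤19, objective 19.
Maximum is 22 at (p,q)=(2,4).

22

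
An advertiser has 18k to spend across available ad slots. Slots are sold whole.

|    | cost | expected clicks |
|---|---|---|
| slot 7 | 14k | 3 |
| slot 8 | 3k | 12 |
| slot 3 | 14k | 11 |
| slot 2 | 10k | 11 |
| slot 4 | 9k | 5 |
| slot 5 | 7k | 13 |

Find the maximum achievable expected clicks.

25

Allowing fractional choices, the relaxed optimum would be about 33.8, but ad slots are indivisible.
slot 2 + slot 5: cost 10 + 7 = 17 ≤ 18, expected clicks 11 + 13 = 24.
slot 8 + slot 5: cost 3 + 7 = 10 ≤ 18, expected clicks 12 + 13 = 25.
slot 8 + slot 2: cost 3 + 10 = 13 ≤ 18, expected clicks 12 + 11 = 23.
Best is slot 8 and slot 5 with total expected clicks 25.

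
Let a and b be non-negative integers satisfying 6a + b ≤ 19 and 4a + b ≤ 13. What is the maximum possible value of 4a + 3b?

(a,b)=(0,13): 6·0+1·13=13≤19, 4·0+1·13=13≤13, objective 39.
(a,b)=(0,12): 6·0+1·12=12≤19, 4·0+1·12=12≤13, objective 36.
The best lattice point is (0,13), giving 39.

39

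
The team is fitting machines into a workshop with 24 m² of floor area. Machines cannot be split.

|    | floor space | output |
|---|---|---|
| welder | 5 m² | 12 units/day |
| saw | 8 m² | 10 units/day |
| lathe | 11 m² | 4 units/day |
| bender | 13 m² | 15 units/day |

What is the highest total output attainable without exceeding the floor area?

27

This is a 0-1 knapsack instance.
Allowing fractional choices, the relaxed optimum would be about 34.7, but machines are indivisible.
welder + saw + lathe: floor space 5 + 8 + 11 = 24 ≤ 24, output 12 + 10 + 4 = 26.
saw + bender: floor space 8 + 13 = 21 ≤ 24, output 10 + 15 = 25.
welder + bender: floor space 5 + 13 = 18 ≤ 24, output 12 + 15 = 27.
Best is welder and bender with total output 27.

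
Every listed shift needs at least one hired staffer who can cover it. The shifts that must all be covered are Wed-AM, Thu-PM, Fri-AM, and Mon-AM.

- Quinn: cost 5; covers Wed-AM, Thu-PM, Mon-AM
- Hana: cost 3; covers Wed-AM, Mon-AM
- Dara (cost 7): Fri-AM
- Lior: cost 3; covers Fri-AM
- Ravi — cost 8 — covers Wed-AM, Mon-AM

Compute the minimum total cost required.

Choose Quinn and Lior: together they cover Wed-AM, Thu-PM, Fri-AM, Mon-AM — every shift.
Total cost: 5 + 3 = 8.

8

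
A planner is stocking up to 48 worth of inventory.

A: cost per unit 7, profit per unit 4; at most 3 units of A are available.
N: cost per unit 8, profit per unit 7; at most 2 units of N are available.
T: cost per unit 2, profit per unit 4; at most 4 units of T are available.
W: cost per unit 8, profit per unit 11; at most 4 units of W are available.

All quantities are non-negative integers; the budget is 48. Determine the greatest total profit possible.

1×N, 4×T, and 4×W: cost 48 ≤ 48, profit 1·7 + 4·4 + 4·11 = 67.
1×A, 4×T, and 4×W: cost 47 ≤ 48, profit 1·4 + 4·4 + 4·11 = 64.
Best is 67.

67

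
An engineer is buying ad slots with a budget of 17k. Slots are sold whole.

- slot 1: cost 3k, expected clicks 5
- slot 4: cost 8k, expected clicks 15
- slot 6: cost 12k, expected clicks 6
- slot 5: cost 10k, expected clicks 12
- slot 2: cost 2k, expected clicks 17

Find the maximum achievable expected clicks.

Treat it as a binary knapsack problem.
Take slot 1, slot 4, and slot 2: cost 3 + 8 + 2 = 13 ≤ 17, expected clicks 5 + 15 + 17 = 37.
No other feasible combination does better.

37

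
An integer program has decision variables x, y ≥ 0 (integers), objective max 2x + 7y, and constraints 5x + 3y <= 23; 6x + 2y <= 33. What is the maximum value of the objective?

49

The continuous relaxation peaks at (0, 7.67) with value 53.67; rounding to a feasible lattice point costs some objective.
(x,y)=(0,7): 5·0+3·7=21≤23, 6·0+2·7=14≤33, objective 49.
(x,y)=(1,6): 5·1+3·6=23≤23, 6·1+2·6=18≤33, objective 44.
Maximum is 49 at (x,y)=(0,7).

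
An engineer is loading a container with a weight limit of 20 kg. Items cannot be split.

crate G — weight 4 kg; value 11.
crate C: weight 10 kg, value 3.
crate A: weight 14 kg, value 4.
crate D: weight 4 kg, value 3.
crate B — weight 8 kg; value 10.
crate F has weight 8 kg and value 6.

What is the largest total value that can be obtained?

crate G + crate D + crate B: weight 4 + 4 + 8 = 16 ≤ 20, value 11 + 3 + 10 = 24.
crate G + crate B + crate F: weight 4 + 8 + 8 = 20 ≤ 20, value 11 + 10 + 6 = 27.
crate G + crate B: weight 4 + 8 = 12 ≤ 20, value 11 + 10 = 21.
Best is crate G, crate B, and crate F with total value 27.

27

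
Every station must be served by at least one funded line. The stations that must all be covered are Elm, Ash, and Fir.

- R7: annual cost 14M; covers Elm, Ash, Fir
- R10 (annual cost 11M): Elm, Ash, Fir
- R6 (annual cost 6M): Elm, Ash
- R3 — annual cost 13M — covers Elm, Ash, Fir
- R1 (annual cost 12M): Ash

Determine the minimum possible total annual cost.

R10 alone covers Elm, Ash, Fir — every station.
Total annual cost: 11.

11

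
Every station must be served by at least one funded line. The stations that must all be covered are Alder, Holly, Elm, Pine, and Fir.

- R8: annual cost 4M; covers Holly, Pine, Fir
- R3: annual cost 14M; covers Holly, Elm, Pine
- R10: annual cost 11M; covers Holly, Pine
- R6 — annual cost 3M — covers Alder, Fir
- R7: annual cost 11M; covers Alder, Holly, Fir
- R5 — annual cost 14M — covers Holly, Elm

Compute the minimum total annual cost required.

The greedy cost-per-new-station heuristic would pick R8, R6, and R3 for 21, but a cheaper cover exists.
Choose R3 and R6: together they cover Alder, Holly, Elm, Pine, Fir — every station.
Total annual cost: 14 + 3 = 17.
No cover costs less than 17.

17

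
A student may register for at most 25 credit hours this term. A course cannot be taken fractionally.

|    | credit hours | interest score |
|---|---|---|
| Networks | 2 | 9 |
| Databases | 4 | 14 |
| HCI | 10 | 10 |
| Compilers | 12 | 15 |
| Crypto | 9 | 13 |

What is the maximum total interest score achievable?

46

Allowing fractional choices, the relaxed optimum would be about 48.5, but courses are indivisible.
Networks + Databases + Compilers: credit hours 2 + 4 + 12 = 18 ≤ 25, interest score 9 + 14 + 15 = 38.
Databases + Compilers + Crypto: credit hours 4 + 12 + 9 = 25 ≤ 25, interest score 14 + 15 + 13 = 42.
Networks + Databases + HCI + Crypto: credit hours 2 + 4 + 10 + 9 = 25 ≤ 25, interest score 9 + 14 + 10 + 13 = 46.
Best is Networks, Databases, HCI, and Crypto with total interest score 46.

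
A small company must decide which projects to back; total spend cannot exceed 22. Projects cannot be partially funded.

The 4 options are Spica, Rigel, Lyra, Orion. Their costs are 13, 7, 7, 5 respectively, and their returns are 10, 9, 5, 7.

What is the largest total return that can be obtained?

21

Take Rigel, Lyra, and Orion: cost 7 + 7 + 5 = 19 ≤ 22, return 9 + 5 + 7 = 21.
No other feasible combination does better.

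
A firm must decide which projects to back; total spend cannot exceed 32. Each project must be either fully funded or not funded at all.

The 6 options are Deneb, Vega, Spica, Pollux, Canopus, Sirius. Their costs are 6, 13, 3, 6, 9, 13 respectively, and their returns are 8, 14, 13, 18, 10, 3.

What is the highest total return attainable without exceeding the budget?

55

Allowing fractional choices, the relaxed optimum would be about 57.6, but projects are indivisible.
Vega + Spica + Pollux + Canopus: cost 13 + 3 + 6 + 9 = 31 ≤ 32, return 14 + 13 + 18 + 10 = 55.
Deneb + Vega + Spica + Pollux: cost 6 + 13 + 3 + 6 = 28 ≤ 32, return 8 + 14 + 13 + 18 = 53.
Best is Vega, Spica, Pollux, and Canopus with total return 55.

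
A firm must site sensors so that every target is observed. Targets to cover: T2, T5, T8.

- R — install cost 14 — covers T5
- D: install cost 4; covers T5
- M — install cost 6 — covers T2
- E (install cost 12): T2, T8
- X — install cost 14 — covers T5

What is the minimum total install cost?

This is a weighted set-cover instance.
The greedy cost-per-new-target heuristic would pick D, M, and E for 22, but a cheaper cover exists.
Choose D and E: together they cover T2, T5, T8 — every target.
Total install cost: 4 + 12 = 16.
No cover costs less than 16.

16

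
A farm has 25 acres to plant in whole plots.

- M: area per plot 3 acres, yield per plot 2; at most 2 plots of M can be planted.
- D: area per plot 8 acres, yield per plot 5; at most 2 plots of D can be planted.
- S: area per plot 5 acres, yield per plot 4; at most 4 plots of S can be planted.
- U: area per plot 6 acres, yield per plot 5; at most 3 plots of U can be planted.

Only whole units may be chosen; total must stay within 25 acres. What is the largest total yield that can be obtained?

U has the best ratio (5/6); taking only U gives at most 3×5 = 15 (stopped by the supply cap of 3).
Mixing does better — 1×M, 2×S, and 2×U: area 25 ≤ 25, yield 1·2 + 2·4 + 2·5 = 20.

20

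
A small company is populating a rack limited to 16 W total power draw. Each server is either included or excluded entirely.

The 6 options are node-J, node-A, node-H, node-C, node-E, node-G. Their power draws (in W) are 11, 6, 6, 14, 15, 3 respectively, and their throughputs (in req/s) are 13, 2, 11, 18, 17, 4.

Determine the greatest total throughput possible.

node-E: power draw 15 ≤ 16, throughput 17.
node-C: power draw 14 ≤ 16, throughput 18.
node-J + node-G: power draw 11 + 3 = 14 ≤ 16, throughput 13 + 4 = 17.
Best is node-C with total throughput 18.

18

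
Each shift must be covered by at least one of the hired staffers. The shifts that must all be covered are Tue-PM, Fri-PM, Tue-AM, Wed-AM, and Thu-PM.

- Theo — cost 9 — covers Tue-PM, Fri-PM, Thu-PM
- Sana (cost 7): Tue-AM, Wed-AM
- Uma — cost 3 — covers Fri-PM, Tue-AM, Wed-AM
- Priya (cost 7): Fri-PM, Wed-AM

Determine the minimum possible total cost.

12

Choose Theo and Uma: together they cover Tue-PM, Fri-PM, Tue-AM, Wed-AM, Thu-PM — every shift.
Total cost: 9 + 3 = 12.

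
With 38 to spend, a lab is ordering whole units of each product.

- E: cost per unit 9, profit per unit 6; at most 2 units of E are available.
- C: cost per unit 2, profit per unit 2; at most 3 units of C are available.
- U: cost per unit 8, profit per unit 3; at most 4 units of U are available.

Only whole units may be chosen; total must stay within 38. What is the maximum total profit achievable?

2×E, 2×C, and 2×U: cost 38 ≤ 38, profit 2·6 + 2·2 + 2·3 = 22.
2×E, 3×C, and 1×U: cost 32 ≤ 38, profit 2·6 + 3·2 + 1·3 = 21.
Best is 22.

22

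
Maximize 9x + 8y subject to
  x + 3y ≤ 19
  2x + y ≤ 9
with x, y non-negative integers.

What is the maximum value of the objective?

Relaxing integrality, the LP optimum is 60.80 at (x,y) = (1.6, 5.8), which is not an integer point.
(x,y)=(2,5): 1·2+3·5=17≤19, 2·2+1·5=9≤9, objective 58.
(x,y)=(1,6): 1·1+3·6=19≤19, 2·1+1·6=8≤9, objective 57.
(x,y)=(2,4): 1·2+3·4=14≤19, 2·2+1·4=8≤9, objective 50.
No feasible integer point exceeds 58.

58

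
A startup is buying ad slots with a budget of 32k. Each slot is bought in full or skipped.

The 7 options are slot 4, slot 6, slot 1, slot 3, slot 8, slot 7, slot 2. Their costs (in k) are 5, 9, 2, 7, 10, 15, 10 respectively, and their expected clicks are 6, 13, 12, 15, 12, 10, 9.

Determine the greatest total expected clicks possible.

Allowing fractional choices, the relaxed optimum would be about 56.8, but ad slots are indivisible.
slot 1 + slot 3 + slot 8 + slot 2: cost 2 + 7 + 10 + 10 = 29 ≤ 32, expected clicks 12 + 15 + 12 + 9 = 48.
slot 6 + slot 1 + slot 3 + slot 8: cost 9 + 2 + 7 + 10 = 28 ≤ 32, expected clicks 13 + 12 + 15 + 12 = 52.
slot 6 + slot 1 + slot 3 + slot 2: cost 9 + 2 + 7 + 10 = 28 ≤ 32, expected clicks 13 + 12 + 15 + 9 = 49.
Best is slot 6, slot 1, slot 3, and slot 8 with total expected clicks 52.

52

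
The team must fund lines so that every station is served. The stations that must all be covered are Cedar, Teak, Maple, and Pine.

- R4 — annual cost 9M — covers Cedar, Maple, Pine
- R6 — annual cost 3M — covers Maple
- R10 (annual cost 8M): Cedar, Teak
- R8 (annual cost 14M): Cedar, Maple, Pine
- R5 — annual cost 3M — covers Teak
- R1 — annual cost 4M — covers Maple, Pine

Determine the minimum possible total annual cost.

This is a weighted set-cover instance.
The greedy cost-per-new-station heuristic would pick R1, R5, and R10 for 15, but a cheaper cover exists.
Choose R4 and R5: together they cover Cedar, Teak, Maple, Pine — every station.
Total annual cost: 9 + 3 = 12.
No cover costs less than 12.

12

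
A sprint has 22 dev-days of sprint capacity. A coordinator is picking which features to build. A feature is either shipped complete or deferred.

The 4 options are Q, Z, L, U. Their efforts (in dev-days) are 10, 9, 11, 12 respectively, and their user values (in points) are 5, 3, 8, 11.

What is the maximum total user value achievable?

Allowing fractional choices, the relaxed optimum would be about 18.3, but features are indivisible.
Q + L: effort 10 + 11 = 21 ≤ 22, user value 5 + 8 = 13.
Q + U: effort 10 + 12 = 22 ≤ 22, user value 5 + 11 = 16.
Z + U: effort 9 + 12 = 21 ≤ 22, user value 3 + 11 = 14.
Best is Q and U with total user value 16.

16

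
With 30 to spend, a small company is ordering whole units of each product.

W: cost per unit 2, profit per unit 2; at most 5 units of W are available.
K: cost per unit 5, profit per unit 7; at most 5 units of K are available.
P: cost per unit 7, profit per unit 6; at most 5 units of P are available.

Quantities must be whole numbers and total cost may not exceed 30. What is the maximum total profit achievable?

39

K has the best ratio (7/5); taking only K gives at most 5×7 = 35 (stopped by the supply cap of 5).
Mixing does better — 2×W and 5×K: cost 29 ≤ 30, profit 2·2 + 5·7 = 39.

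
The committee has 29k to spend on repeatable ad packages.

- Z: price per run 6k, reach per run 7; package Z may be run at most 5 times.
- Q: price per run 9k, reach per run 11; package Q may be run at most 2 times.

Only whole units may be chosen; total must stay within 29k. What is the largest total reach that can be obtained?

This is a bounded integer knapsack.
Take 3×Z and 1×Q: price 27 ≤ 29, reach 3·7 + 1·11 = 32.
No other integer combination yields more.

32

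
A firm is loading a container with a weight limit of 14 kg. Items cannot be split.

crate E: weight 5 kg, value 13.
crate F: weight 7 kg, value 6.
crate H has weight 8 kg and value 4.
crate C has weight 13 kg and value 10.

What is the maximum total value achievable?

crate E + crate H: weight 5 + 8 = 13 ≤ 14, value 13 + 4 = 17.
crate E + crate F: weight 5 + 7 = 12 ≤ 14, value 13 + 6 = 19.
Best is crate E and crate F with total value 19.

19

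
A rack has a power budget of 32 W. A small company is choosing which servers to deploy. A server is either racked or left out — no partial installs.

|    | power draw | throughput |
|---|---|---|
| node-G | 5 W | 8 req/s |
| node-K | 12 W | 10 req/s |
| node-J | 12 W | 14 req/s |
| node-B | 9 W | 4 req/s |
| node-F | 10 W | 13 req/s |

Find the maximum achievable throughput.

node-G + node-J + node-F: power draw 5 + 12 + 10 = 27 ≤ 32, throughput 8 + 14 + 13 = 35.
node-G + node-K + node-J: power draw 5 + 12 + 12 = 29 ≤ 32, throughput 8 + 10 + 14 = 32.
node-G + node-K + node-F: power draw 5 + 12 + 10 = 27 ≤ 32, throughput 8 + 10 + 13 = 31.
Best is node-G, node-J, and node-F with total throughput 35.

35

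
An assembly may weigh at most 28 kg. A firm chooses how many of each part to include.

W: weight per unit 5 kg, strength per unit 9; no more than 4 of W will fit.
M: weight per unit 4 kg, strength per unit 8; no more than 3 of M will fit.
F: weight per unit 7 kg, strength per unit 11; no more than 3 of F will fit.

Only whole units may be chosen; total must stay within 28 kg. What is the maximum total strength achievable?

52

This is a bounded integer knapsack.
3×W and 3×M: weight 27 ≤ 28, strength 3·9 + 3·8 = 51.
4×W and 2×M: weight 28 ≤ 28, strength 4·9 + 2·8 = 52.
Best is 52.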